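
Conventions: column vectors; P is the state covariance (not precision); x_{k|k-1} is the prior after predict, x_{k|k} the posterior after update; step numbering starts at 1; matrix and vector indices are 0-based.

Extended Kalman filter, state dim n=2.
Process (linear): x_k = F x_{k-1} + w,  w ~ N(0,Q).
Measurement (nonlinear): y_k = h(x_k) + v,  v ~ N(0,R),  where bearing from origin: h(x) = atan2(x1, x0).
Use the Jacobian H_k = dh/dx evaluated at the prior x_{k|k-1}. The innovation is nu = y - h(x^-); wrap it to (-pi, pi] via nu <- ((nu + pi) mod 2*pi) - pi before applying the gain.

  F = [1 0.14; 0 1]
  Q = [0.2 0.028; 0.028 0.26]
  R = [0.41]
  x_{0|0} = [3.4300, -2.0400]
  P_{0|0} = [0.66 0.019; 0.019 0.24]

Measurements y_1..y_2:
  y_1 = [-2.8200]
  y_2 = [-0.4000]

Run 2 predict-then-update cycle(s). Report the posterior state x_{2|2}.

x_post = [2.3396, -2.4788]

step 1: x^-=[3.1444, -2.0400]  P^-=[0.8700 0.0806; 0.0806 0.5000]  H_jac=[0.1452 0.2238]  S=[0.4586]  K=[0.3148; 0.2695]  nu=[-2.2445]  x^+=[2.4379, -2.6449]  P^+=[0.8246 0.0417; 0.0417 0.4667]
step 2: x^-=[2.0676, -2.6449]  P^-=[1.0454 0.1350; 0.1350 0.7267]  H_jac=[0.2347 0.1834]  S=[0.5037]  K=[0.5363; 0.3276]  nu=[0.5073]  x^+=[2.3396, -2.4788]  P^+=[0.9005 0.0465; 0.0465 0.6726]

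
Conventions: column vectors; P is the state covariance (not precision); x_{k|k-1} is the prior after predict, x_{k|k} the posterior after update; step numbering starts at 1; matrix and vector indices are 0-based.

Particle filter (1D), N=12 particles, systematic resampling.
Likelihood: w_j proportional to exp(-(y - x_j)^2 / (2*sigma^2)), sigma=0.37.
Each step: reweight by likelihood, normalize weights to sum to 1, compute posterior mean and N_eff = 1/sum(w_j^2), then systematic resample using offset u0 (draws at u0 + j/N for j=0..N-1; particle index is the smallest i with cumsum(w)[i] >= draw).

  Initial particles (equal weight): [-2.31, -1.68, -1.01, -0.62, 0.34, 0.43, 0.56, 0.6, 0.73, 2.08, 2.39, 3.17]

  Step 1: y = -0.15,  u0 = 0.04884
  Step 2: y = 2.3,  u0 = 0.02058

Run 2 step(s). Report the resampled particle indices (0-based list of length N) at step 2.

step 1: w=[0.0000, 0.0001, 0.0428, 0.2846, 0.2653, 0.1866, 0.1012, 0.0817, 0.0377, 0.0000, 0.0000, 0.0000]  mean=0.0838  Neff=4.8459  idx=[3, 3, 3, 3, 4, 4, 4, 5, 5, 6, 7, 8]
step 2: w=[0.0000, 0.0000, 0.0000, 0.0000, 0.0047, 0.0047, 0.0047, 0.0164, 0.0164, 0.0911, 0.1506, 0.7115]  mean=0.6796  Neff=1.8596  idx=[7, 9, 10, 10, 11, 11, 11, 11, 11, 11, 11, 11]

resampled_idx = [7, 9, 10, 10, 11, 11, 11, 11, 11, 11, 11, 11]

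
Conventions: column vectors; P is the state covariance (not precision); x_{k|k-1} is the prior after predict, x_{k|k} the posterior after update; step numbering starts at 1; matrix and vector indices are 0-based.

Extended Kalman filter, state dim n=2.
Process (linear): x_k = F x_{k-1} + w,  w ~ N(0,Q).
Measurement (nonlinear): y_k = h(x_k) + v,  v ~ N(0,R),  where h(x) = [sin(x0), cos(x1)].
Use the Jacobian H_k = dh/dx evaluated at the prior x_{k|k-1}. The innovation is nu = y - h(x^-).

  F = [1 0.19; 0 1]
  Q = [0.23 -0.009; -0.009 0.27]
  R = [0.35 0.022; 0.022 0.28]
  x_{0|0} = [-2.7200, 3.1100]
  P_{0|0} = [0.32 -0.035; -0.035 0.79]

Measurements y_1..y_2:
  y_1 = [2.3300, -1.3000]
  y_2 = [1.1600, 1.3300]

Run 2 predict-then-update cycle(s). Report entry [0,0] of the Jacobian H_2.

step 1: x^-=[-2.1291, 3.1100]  P^-=[0.5652 0.1061; 0.1061 1.0600]  H_jac=[-0.5297 0.0000; 0.0000 -0.0316]  S=[0.5086 0.0238; 0.0238 0.2811]  K=[-0.5905 0.0380; -0.1054 -0.1102]  nu=[3.1782, -0.3005]  x^+=[-4.0172, 2.8083]  P^+=[0.3885 0.0742; 0.0742 1.0504]
step 2: x^-=[-3.4836, 2.8083]  P^-=[0.6847 0.2648; 0.2648 1.3204]  H_jac=[-0.9421 0.0000; 0.0000 -0.3272]  S=[0.9577 0.1036; 0.1036 0.4213]  K=[-0.6691 -0.0411; -0.1536 -0.9875]  nu=[0.8246, 2.2750]  x^+=[-4.1287, 0.4350]  P^+=[0.2495 0.0801; 0.0801 0.8555]

H_jac[0,0] = -0.9421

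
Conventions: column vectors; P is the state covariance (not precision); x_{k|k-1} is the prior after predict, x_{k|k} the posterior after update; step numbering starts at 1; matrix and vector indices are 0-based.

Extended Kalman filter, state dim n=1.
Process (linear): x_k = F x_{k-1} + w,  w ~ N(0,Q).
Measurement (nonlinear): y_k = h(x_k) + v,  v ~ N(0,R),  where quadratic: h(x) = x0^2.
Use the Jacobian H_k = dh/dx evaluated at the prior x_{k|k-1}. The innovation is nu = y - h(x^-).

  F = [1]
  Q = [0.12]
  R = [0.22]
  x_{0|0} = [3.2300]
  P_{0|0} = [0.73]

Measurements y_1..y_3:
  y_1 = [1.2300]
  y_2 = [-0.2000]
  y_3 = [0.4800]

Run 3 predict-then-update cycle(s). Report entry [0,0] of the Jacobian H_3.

H_jac[0,0] = 1.9305

step 1: x^-=[3.2300]  P^-=[0.8500]  H_jac=[6.4600]  S=[35.6919]  K=[0.1538]  nu=[-9.2029]  x^+=[1.8142]  P^+=[0.0052]
step 2: x^-=[1.8142]  P^-=[0.1252]  H_jac=[3.6284]  S=[1.8688]  K=[0.2432]  nu=[-3.4913]  x^+=[0.9652]  P^+=[0.0147]
step 3: x^-=[0.9652]  P^-=[0.1347]  H_jac=[1.9305]  S=[0.7222]  K=[0.3602]  nu=[-0.4517]  x^+=[0.8025]  P^+=[0.0410]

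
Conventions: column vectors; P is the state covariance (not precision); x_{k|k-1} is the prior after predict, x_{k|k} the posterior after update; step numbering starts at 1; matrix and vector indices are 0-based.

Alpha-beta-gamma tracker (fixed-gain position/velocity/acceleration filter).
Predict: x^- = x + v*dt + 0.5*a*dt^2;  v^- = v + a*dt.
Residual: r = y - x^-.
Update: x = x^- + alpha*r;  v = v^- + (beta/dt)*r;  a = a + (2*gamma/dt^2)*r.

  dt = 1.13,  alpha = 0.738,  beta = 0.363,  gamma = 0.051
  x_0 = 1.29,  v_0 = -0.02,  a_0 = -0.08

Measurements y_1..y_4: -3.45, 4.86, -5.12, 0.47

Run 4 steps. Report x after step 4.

x_post = -0.9528

step 1: x_pred=1.2163  r=-4.6663  x^+=-2.2274  v^+=-1.6094  a^+=-0.4528
step 2: x_pred=-4.3351  r=9.1951  x^+=2.4509  v^+=0.8328  a^+=0.2818
step 3: x_pred=3.5719  r=-8.6919  x^+=-2.8427  v^+=-1.6410  a^+=-0.4125
step 4: x_pred=-4.9604  r=5.4304  x^+=-0.9528  v^+=-0.3627  a^+=0.0212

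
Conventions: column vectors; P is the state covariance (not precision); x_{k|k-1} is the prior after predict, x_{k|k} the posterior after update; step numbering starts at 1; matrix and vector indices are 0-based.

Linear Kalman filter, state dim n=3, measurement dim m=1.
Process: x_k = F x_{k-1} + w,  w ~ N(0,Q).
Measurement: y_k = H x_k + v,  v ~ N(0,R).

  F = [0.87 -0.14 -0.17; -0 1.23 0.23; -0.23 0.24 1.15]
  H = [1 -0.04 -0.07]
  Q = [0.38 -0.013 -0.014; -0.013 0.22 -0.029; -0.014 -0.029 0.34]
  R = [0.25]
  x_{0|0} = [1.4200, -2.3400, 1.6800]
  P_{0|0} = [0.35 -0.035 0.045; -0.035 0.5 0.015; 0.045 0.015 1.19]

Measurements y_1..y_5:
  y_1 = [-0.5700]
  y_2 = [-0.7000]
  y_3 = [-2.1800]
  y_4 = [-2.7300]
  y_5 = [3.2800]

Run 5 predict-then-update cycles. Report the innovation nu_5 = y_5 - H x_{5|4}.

innov = [6.7914]

step 1: x^-=[1.2774, -2.4918, 1.0438]  P^-=[0.6850 -0.1777 -0.2982; -0.1777 1.0479 0.4629; -0.2982 0.4629 1.9494]  S=[1.0048]  K=[0.7096; -0.2508; -0.4510]  nu=[-1.8740]  x^+=[-0.0524, -2.0218, 1.8889]  P^+=[0.1791 0.0011 0.0234; 0.0011 0.9847 0.3493; 0.0234 0.3493 1.7451]
step 2: x^-=[-0.0836, -2.0523, 1.6991]  P^-=[0.5947 -0.3292 -0.4700; -0.3292 1.9997 1.2350; -0.4700 1.2350 2.8944]  S=[0.9611]  K=[0.6667; -0.5157; -0.7512]  nu=[-0.5795]  x^+=[-0.4700, -1.7535, 2.1344]  P^+=[0.1675 0.0012 0.0114; 0.0012 1.7441 0.8627; 0.0114 0.8627 2.3520]
step 3: x^-=[-0.5263, -1.6659, 2.1418]  P^-=[0.6464 -0.6099 -0.7279; -0.6099 3.4712 2.3749; -0.7279 2.3749 4.0299]  S=[1.0857]  K=[0.6648; -0.8428; -1.0178]  nu=[-1.5705]  x^+=[-1.5702, -0.3424, 3.7403]  P^+=[0.1666 -0.0016 0.0066; -0.0016 2.7001 1.4437; 0.0066 1.4437 2.9052]
step 4: x^-=[-1.9540, 0.4392, 4.5803]  P^-=[0.7101 -0.9403 -0.9908; -0.9403 5.2754 3.6583; -0.9908 3.6583 5.1400]  S=[1.2282]  K=[0.6653; -1.1459; -1.2189]  nu=[-0.4378]  x^+=[-2.2453, 0.9408, 5.1139]  P^+=[0.1665 -0.0040 0.0051; -0.0040 3.6626 1.9429; 0.0051 1.9429 3.3154]
step 5: x^-=[-2.9545, 2.3334, 6.6232]  P^-=[0.7656 -1.2454 -1.2063; -1.2454 7.0359 4.7855; -1.2063 4.7855 6.0147]  S=[1.3516]  K=[0.6657; -1.3775; -1.3456]  nu=[6.7914]  x^+=[1.5669, -7.0215, -2.5153]  P^+=[0.1665 -0.0059 0.0045; -0.0059 4.4713 2.2802; 0.0045 2.2802 3.5674]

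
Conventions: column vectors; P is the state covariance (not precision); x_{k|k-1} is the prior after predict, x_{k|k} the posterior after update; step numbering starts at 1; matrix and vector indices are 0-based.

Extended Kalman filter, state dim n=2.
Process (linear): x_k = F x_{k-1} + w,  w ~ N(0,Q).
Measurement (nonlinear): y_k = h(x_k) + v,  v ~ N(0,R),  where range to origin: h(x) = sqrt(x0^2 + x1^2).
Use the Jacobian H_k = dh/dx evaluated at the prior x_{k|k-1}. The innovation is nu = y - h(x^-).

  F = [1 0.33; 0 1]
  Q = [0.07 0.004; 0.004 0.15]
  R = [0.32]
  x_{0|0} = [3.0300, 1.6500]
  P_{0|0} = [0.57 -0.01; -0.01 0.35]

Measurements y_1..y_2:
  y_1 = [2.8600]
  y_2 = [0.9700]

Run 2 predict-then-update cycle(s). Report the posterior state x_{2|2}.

step 1: x^-=[3.5745, 1.6500]  P^-=[0.6715 0.1095; 0.1095 0.5000]  H_jac=[0.9079 0.4191]  S=[1.0447]  K=[0.6275; 0.2957]  nu=[-1.0769]  x^+=[2.8987, 1.3315]  P^+=[0.2601 -0.0844; -0.0844 0.4086]
step 2: x^-=[3.3381, 1.3315]  P^-=[0.3189 0.0545; 0.0545 0.5586]  H_jac=[0.9288 0.3705]  S=[0.7093]  K=[0.4461; 0.3631]  nu=[-2.6238]  x^+=[2.1677, 0.3788]  P^+=[0.1778 -0.0604; -0.0604 0.4651]

x_post = [2.1677, 0.3788]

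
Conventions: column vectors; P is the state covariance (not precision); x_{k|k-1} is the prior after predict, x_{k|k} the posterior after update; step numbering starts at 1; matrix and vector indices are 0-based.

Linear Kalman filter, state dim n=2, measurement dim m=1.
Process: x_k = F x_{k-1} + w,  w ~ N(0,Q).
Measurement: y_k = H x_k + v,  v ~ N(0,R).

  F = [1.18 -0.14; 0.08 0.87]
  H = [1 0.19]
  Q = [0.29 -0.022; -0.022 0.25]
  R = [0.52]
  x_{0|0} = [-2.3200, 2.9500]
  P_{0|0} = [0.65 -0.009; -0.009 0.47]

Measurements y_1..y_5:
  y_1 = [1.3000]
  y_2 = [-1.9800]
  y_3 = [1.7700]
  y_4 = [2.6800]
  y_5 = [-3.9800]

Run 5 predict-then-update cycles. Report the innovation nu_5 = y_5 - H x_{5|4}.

step 1: x^-=[-3.1506, 2.3809]  P^-=[1.2072 -0.0270; -0.0270 0.6087]  S=[1.7389]  K=[0.6913; 0.0510]  nu=[3.9982]  x^+=[-0.3867, 2.5847]  P^+=[0.3762 -0.0883; -0.0883 0.6041]
step 2: x^-=[-0.8181, 2.2177]  P^-=[0.8549 -0.1497; -0.1497 0.6974]  S=[1.3432]  K=[0.6153; -0.0128]  nu=[-1.5832]  x^+=[-1.7923, 2.2380]  P^+=[0.3464 -0.1391; -0.1391 0.6972]
step 3: x^-=[-2.4282, 1.8037]  P^-=[0.8319 -0.2155; -0.2155 0.7605]  S=[1.2975]  K=[0.6096; -0.0547]  nu=[3.8555]  x^+=[-0.0778, 1.5928]  P^+=[0.3497 -0.1722; -0.1722 0.7567]
step 4: x^-=[-0.3148, 1.3795]  P^-=[0.8487 -0.2560; -0.2560 0.8010]  S=[1.3003]  K=[0.6153; -0.0798]  nu=[2.7327]  x^+=[1.3666, 1.1613]  P^+=[0.3564 -0.1921; -0.1921 0.7927]
step 5: x^-=[1.4500, 1.1196]  P^-=[0.8653 -0.2800; -0.2800 0.8255]  S=[1.3087]  K=[0.6205; -0.0941]  nu=[-5.6427]  x^+=[-2.0516, 1.6506]  P^+=[0.3614 -0.2036; -0.2036 0.8139]

innov = [-5.6427]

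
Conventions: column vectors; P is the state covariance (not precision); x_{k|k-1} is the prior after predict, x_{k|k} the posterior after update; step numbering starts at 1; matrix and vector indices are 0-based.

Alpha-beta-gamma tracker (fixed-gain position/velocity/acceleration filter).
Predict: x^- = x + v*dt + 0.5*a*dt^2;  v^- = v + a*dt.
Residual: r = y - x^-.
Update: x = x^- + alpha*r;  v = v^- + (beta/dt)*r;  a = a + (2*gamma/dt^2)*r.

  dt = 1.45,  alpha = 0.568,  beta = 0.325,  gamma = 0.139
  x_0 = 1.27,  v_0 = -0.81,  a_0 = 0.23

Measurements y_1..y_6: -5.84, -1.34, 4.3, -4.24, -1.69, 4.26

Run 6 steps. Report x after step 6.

step 1: x_pred=0.3373  r=-6.1773  x^+=-3.1714  v^+=-1.8611  a^+=-0.5868
step 2: x_pred=-6.4868  r=5.1468  x^+=-3.5634  v^+=-1.5583  a^+=0.0937
step 3: x_pred=-5.7244  r=10.0244  x^+=-0.0305  v^+=0.8245  a^+=1.4192
step 4: x_pred=2.6569  r=-6.8969  x^+=-1.2605  v^+=1.3365  a^+=0.5073
step 5: x_pred=1.2106  r=-2.9006  x^+=-0.4369  v^+=1.4219  a^+=0.1237
step 6: x_pred=1.7549  r=2.5051  x^+=3.1778  v^+=2.1628  a^+=0.4550

x_post = 3.1778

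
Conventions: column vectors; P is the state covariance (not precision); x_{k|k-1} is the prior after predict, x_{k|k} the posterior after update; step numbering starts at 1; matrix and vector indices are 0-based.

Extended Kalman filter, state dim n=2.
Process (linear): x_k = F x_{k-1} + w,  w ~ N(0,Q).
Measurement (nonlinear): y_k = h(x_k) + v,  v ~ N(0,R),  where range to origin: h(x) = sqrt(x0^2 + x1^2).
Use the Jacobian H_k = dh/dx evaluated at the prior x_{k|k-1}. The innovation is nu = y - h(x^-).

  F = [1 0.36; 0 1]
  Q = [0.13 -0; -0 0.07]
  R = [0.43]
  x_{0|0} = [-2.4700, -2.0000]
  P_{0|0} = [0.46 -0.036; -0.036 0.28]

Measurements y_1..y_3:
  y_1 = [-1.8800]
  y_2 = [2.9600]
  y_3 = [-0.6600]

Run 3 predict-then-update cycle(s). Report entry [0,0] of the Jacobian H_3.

step 1: x^-=[-3.1900, -2.0000]  P^-=[0.6004 0.0648; 0.0648 0.3500]  H_jac=[-0.8473 -0.5312]  S=[1.0180]  K=[-0.5335; -0.2365]  nu=[-5.6451]  x^+=[-0.1786, -0.6647]  P^+=[0.3107 -0.0637; -0.0637 0.2930]
step 2: x^-=[-0.4179, -0.6647]  P^-=[0.4328 0.0418; 0.0418 0.3630]  H_jac=[-0.5322 -0.8466]  S=[0.8505]  K=[-0.3125; -0.3875]  nu=[2.1749]  x^+=[-1.0975, -1.5075]  P^+=[0.3497 -0.0612; -0.0612 0.2353]
step 3: x^-=[-1.6402, -1.5075]  P^-=[0.4662 0.0235; 0.0235 0.3053]  H_jac=[-0.7363 -0.6767]  S=[0.8460]  K=[-0.4246; -0.2647]  nu=[-2.8877]  x^+=[-0.4141, -0.7431]  P^+=[0.3137 -0.0715; -0.0715 0.2460]

H_jac[0,0] = -0.7363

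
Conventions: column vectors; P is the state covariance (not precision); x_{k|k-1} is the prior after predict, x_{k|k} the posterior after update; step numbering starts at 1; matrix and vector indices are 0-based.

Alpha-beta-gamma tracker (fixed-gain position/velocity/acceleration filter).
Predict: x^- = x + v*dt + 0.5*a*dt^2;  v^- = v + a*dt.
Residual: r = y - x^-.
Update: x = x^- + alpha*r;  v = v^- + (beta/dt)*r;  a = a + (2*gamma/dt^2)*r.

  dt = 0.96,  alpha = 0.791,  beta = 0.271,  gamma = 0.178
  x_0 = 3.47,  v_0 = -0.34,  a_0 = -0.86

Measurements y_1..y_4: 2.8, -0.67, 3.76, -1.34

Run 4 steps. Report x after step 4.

step 1: x_pred=2.7473  r=0.0527  x^+=2.7890  v^+=-1.1507  a^+=-0.8396
step 2: x_pred=1.2974  r=-1.9674  x^+=-0.2588  v^+=-2.5122  a^+=-1.5996
step 3: x_pred=-3.4076  r=7.1676  x^+=2.2620  v^+=-2.0244  a^+=1.1691
step 4: x_pred=0.8572  r=-2.1972  x^+=-0.8808  v^+=-1.5224  a^+=0.3204

x_post = -0.8808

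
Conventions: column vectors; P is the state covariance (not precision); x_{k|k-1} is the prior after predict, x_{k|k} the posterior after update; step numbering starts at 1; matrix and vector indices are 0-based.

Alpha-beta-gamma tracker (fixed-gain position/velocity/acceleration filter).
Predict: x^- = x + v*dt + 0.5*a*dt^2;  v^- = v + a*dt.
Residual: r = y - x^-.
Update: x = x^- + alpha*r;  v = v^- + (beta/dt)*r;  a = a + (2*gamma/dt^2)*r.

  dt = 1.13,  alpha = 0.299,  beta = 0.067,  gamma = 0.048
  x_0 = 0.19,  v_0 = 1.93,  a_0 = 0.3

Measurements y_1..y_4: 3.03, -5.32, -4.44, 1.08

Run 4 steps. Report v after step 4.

v_post = -0.3623

step 1: x_pred=2.5624  r=0.4676  x^+=2.7022  v^+=2.2967  a^+=0.3352
step 2: x_pred=5.5115  r=-10.8315  x^+=2.2729  v^+=2.0332  a^+=-0.4792
step 3: x_pred=4.2645  r=-8.7045  x^+=1.6619  v^+=0.9756  a^+=-1.1336
step 4: x_pred=2.0406  r=-0.9606  x^+=1.7534  v^+=-0.3623  a^+=-1.2058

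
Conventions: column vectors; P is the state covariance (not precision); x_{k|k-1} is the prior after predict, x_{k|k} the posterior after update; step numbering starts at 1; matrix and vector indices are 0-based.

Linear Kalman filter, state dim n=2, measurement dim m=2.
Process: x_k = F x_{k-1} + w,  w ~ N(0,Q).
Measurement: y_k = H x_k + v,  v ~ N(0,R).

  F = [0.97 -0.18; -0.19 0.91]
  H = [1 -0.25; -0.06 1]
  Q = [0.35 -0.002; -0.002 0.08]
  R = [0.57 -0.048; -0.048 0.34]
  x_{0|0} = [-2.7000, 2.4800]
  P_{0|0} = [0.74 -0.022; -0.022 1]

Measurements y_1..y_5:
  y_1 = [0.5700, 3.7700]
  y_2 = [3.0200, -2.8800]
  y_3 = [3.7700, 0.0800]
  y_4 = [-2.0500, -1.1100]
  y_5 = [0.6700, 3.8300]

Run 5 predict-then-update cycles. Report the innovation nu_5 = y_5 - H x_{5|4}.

innov = [0.3216, 4.3530]

step 1: x^-=[-3.0654, 2.7698]  P^-=[1.0863 -0.3224; -0.3224 0.9424]  S=[1.8764 -0.6760; -0.6760 1.3250]  K=[0.6328 0.0304; -0.0439 0.7034]  nu=[4.3279, 0.8163]  x^+=[-0.3018, 3.1538]  P^+=[0.3596 0.0015; 0.0015 0.2414]
step 2: x^-=[-0.8604, 2.9273]  P^-=[0.6957 -0.1064; -0.1064 0.2923]  S=[1.3372 -0.2708; -0.2708 0.6476]  K=[0.5395 -0.0031; -0.0446 0.4426]  nu=[4.6123, -5.8589]  x^+=[1.6464, 0.1284]  P^+=[0.3055 -0.0086; -0.0086 0.1521]
step 3: x^-=[1.5739, -0.1960]  P^-=[0.6454 -0.0911; -0.0911 0.2200]  S=[1.2747 -0.2342; -0.2342 0.5732]  K=[0.5217 -0.0134; -0.0458 0.3746]  nu=[2.1471, 0.3704]  x^+=[2.6892, -0.1556]  P^+=[0.2951 -0.0119; -0.0119 0.1288]
step 4: x^-=[2.6365, -0.6525]  P^-=[0.6359 -0.0884; -0.0884 0.2015]  S=[1.2627 -0.2262; -0.2262 0.5543]  K=[0.5181 -0.0168; -0.0465 0.3540]  nu=[-4.8496, -0.2993]  x^+=[0.1289, -0.5332]  P^+=[0.2929 -0.0130; -0.0130 0.1218]
step 5: x^-=[0.2210, -0.5097]  P^-=[0.6341 -0.0879; -0.0879 0.1959]  S=[1.2602 -0.2242; -0.2242 0.5488]  K=[0.5173 -0.0181; -0.0468 0.3476]  nu=[0.3216, 4.3530]  x^+=[0.3087, 0.9882]  P^+=[0.2924 -0.0134; -0.0134 0.1196]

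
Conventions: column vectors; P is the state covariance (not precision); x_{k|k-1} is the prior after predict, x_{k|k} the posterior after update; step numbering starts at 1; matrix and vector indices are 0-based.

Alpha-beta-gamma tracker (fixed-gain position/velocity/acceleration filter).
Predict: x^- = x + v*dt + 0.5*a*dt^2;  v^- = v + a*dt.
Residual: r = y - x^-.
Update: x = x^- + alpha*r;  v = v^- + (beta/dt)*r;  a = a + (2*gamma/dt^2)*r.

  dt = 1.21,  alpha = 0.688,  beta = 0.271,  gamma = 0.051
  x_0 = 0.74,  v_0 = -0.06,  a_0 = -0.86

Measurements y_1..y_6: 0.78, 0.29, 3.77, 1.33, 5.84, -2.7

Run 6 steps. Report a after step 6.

step 1: x_pred=0.0378  r=0.7422  x^+=0.5484  v^+=-0.9344  a^+=-0.8083
step 2: x_pred=-1.1739  r=1.4639  x^+=-0.1667  v^+=-1.5846  a^+=-0.7063
step 3: x_pred=-2.6011  r=6.3711  x^+=1.7822  v^+=-1.0123  a^+=-0.2625
step 4: x_pred=0.3652  r=0.9648  x^+=1.0290  v^+=-1.1138  a^+=-0.1952
step 5: x_pred=-0.4616  r=6.3016  x^+=3.8739  v^+=0.0613  a^+=0.2438
step 6: x_pred=4.1266  r=-6.8266  x^+=-0.5701  v^+=-1.1726  a^+=-0.2318

a_post = -0.2318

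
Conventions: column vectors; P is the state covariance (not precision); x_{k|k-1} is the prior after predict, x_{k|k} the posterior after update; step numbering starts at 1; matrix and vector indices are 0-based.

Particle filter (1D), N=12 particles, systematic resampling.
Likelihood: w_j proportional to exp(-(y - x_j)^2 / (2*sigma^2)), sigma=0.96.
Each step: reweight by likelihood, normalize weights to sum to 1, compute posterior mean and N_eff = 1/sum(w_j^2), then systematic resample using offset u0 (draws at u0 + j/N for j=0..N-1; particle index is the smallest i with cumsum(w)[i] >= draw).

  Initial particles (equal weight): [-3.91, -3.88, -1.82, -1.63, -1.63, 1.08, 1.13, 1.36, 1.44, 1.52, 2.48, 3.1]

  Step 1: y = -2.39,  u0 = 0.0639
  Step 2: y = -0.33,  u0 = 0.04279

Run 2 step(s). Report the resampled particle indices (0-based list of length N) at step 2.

resampled_idx = [2, 3, 4, 5, 6, 7, 7, 8, 9, 10, 10, 11]

step 1: w=[0.0988, 0.1038, 0.2902, 0.2530, 0.2530, 0.0005, 0.0004, 0.0002, 0.0001, 0.0001, 0.0000, 0.0000]  mean=-2.1402  Neff=4.2970  idx=[0, 1, 2, 2, 2, 2, 3, 3, 3, 4, 4, 4]
step 2: w=[0.0003, 0.0003, 0.0833, 0.0833, 0.0833, 0.0833, 0.1110, 0.1110, 0.1110, 0.1110, 0.1110, 0.1110]  mean=-1.6946  Neff=9.8293  idx=[2, 3, 4, 5, 6, 7, 7, 8, 9, 10, 10, 11]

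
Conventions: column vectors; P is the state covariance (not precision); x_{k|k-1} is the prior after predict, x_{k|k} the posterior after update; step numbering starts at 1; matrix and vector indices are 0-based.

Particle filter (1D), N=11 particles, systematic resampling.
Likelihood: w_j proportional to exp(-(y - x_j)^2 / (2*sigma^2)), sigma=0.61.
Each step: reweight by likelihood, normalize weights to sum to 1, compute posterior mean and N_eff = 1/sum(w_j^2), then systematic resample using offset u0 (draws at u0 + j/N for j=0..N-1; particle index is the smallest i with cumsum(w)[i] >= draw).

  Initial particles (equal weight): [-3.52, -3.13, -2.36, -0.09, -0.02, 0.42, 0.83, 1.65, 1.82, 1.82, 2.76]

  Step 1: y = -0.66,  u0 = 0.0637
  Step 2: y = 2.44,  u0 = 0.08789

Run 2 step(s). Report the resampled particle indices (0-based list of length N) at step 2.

resampled_idx = [9, 10, 10, 10, 10, 10, 10, 10, 10, 10, 10]

step 1: w=[0.0000, 0.0002, 0.0137, 0.4296, 0.3834, 0.1387, 0.0337, 0.0005, 0.0002, 0.0002, 0.0000]  mean=0.0084  Neff=2.8404  idx=[3, 3, 3, 3, 3, 4, 4, 4, 4, 5, 6]
step 2: w=[0.0050, 0.0050, 0.0050, 0.0050, 0.0050, 0.0080, 0.0080, 0.0080, 0.0080, 0.1125, 0.8308]  mean=0.7340  Neff=1.4218  idx=[9, 10, 10, 10, 10, 10, 10, 10, 10, 10, 10]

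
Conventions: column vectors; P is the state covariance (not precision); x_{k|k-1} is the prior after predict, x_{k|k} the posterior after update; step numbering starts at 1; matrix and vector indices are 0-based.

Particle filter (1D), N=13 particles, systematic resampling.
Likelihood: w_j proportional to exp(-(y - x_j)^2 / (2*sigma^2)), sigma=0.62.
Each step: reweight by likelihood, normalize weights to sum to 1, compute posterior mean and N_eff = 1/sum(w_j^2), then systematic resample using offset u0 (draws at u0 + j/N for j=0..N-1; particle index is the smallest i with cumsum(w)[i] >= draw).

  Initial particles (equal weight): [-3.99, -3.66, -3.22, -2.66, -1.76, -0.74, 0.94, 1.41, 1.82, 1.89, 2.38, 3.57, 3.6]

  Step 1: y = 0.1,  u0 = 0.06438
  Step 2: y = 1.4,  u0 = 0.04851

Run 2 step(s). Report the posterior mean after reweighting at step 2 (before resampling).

step 1: w=[0.0000, 0.0000, 0.0000, 0.0001, 0.0116, 0.4181, 0.4181, 0.1123, 0.0223, 0.0162, 0.0012, 0.0000, 0.0000]  mean=0.2955  Neff=2.7535  idx=[5, 5, 5, 5, 5, 6, 6, 6, 6, 6, 6, 7, 9]
step 2: w=[0.0004, 0.0004, 0.0004, 0.0004, 0.0004, 0.1205, 0.1205, 0.1205, 0.1205, 0.1205, 0.1205, 0.1587, 0.1161]  mean=1.1215  Neff=7.9478  idx=[5, 6, 6, 7, 7, 8, 9, 9, 10, 11, 11, 12, 12]

post_mean = 1.1215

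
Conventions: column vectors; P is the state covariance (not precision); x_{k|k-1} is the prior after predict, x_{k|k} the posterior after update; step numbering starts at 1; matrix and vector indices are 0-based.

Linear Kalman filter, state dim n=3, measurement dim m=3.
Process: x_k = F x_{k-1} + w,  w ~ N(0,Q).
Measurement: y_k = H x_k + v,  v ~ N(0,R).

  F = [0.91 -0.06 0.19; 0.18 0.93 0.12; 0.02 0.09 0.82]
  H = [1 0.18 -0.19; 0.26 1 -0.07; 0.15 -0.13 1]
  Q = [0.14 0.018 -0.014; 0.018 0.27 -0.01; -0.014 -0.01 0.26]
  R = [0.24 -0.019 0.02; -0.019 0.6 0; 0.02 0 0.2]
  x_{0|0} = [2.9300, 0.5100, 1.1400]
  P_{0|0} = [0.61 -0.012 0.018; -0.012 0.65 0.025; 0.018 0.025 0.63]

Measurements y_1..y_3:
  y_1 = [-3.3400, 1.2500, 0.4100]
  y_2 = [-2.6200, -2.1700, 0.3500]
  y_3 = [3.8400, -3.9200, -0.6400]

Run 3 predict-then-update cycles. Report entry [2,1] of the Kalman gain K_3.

step 1: x^-=[2.8523, 1.1385, 1.0393]  P^-=[0.6772 0.0928 0.1035; 0.0928 0.8634 0.1302; 0.1035 0.1302 0.6934]  S=[0.9554 0.3801 0.0873; 0.3801 1.5388 0.0336; 0.0873 0.0336 0.9168]  K=[0.6944 -0.0047 0.1446; 0.0063 0.5690 0.0133; -0.1066 0.0802 0.7620]  nu=[-6.1998, -0.5573, -0.9091]  x^+=[-1.5815, 0.7701, 0.9625]  P^+=[0.1823 -0.0629 0.0073; -0.0629 0.3618 0.0593; 0.0073 0.0593 0.1569]
step 2: x^-=[-1.3025, 0.5470, 0.8269]  P^-=[0.3060 -0.0102 0.0103; -0.0102 0.5835 0.0811; 0.0103 0.0811 0.3772]  S=[0.5654 0.1423 0.0082; 0.1423 1.1890 -0.0071; 0.0082 -0.0071 0.5764]  K=[0.5346 -0.0057 0.0921; 0.0191 0.4815 0.0121; -0.1084 0.0651 0.6412]  nu=[-1.2588, -2.3205, -0.2105]  x^+=[-1.9816, -0.5970, 0.6775]  P^+=[0.1395 -0.0497 0.0017; -0.0497 0.3050 0.0499; 0.0017 0.0499 0.1323]
step 3: x^-=[-1.6387, -0.8306, 0.4622]  P^-=[0.2663 -0.0060 0.0032; -0.0060 0.5348 0.0662; 0.0032 0.0662 0.3587]  S=[0.5287 0.1312 -0.0035; 0.1312 1.1420 -0.0174; -0.0035 -0.0174 0.5577]  K=[0.5014 -0.0012 0.0818; 0.0331 0.4591 0.0069; -0.1109 0.0590 0.6298]  nu=[5.7161, -2.6309, -0.9644]  x^+=[1.1512, -1.8564, -0.9341]  P^+=[0.1301 -0.0440 0.0012; -0.0440 0.2895 0.0463; 0.0012 0.0463 0.1296]

K[2,1] = 0.0590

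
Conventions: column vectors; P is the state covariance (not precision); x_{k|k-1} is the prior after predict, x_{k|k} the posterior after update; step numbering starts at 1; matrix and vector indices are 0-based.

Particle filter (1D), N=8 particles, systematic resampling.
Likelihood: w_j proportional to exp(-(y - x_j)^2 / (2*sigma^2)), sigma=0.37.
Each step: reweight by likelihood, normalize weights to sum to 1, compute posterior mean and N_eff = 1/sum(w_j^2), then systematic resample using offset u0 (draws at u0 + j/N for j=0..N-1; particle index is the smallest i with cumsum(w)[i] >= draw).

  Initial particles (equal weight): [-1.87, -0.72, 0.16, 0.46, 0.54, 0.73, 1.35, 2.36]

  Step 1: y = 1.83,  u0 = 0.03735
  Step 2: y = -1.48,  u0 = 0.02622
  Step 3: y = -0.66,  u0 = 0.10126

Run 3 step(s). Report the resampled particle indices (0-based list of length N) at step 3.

resampled_idx = [0, 1, 2, 3, 4, 5, 6, 7]

step 1: w=[0.0000, 0.0000, 0.0000, 0.0013, 0.0028, 0.0150, 0.5355, 0.4453]  mean=1.7870  Neff=2.0605  idx=[6, 6, 6, 6, 6, 7, 7, 7]
step 2: w=[0.2000, 0.2000, 0.2000, 0.2000, 0.2000, 0.0000, 0.0000, 0.0000]  mean=1.3500  Neff=5.0000  idx=[0, 0, 1, 2, 2, 3, 3, 4]
step 3: w=[0.1250, 0.1250, 0.1250, 0.1250, 0.1250, 0.1250, 0.1250, 0.1250]  mean=1.3500  Neff=8.0000  idx=[0, 1, 2, 3, 4, 5, 6, 7]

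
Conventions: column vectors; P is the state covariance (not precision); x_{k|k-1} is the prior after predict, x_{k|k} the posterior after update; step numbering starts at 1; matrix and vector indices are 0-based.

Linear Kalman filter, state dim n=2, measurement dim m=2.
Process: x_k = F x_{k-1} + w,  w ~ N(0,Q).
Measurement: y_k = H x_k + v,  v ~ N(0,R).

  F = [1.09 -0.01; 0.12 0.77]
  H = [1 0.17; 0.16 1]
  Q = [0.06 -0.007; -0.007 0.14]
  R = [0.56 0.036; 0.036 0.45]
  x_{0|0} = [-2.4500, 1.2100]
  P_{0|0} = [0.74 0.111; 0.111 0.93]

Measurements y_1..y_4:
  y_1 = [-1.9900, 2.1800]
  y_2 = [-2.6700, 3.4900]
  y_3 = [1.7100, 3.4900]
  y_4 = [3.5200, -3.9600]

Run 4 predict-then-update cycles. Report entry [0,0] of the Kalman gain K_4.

step 1: x^-=[-2.6826, 0.6377]  P^-=[0.9369 0.1757; 0.1757 0.7226]  S=[1.5775 0.4892; 0.4892 1.2528]  K=[0.6056 0.0234; 0.0039 0.5977]  nu=[0.5842, 1.9715]  x^+=[-2.2827, 1.8183]  P^+=[0.3438 -0.0227; -0.0227 0.2727]
step 2: x^-=[-2.5063, 1.1262]  P^-=[0.4690 0.0169; 0.0169 0.3025]  S=[1.0435 0.1798; 0.1798 0.7699]  K=[0.4497 0.0144; -0.0030 0.3971]  nu=[-0.3552, 2.7648]  x^+=[-2.6263, 2.2251]  P^+=[0.2555 -0.0182; -0.0182 0.1815]
step 3: x^-=[-2.8850, 1.3982]  P^-=[0.3639 0.0097; 0.0097 0.2479]  S=[0.9344 0.1464; 0.1464 0.7104]  K=[0.3888 0.0156; 0.0005 0.3511]  nu=[4.3573, 2.5534]  x^+=[-1.1510, 2.2970]  P^+=[0.2207 -0.0143; -0.0143 0.1603]
step 4: x^-=[-1.2776, 1.6305]  P^-=[0.3226 0.0086; 0.0086 0.2356]  S=[0.8923 0.1365; 0.1365 0.6966]  K=[0.3607 0.0158; 0.0026 0.3397]  nu=[4.5204, -5.3861]  x^+=[0.2680, -0.1872]  P^+=[0.2047 -0.0127; -0.0127 0.1550]

K[0,0] = 0.3607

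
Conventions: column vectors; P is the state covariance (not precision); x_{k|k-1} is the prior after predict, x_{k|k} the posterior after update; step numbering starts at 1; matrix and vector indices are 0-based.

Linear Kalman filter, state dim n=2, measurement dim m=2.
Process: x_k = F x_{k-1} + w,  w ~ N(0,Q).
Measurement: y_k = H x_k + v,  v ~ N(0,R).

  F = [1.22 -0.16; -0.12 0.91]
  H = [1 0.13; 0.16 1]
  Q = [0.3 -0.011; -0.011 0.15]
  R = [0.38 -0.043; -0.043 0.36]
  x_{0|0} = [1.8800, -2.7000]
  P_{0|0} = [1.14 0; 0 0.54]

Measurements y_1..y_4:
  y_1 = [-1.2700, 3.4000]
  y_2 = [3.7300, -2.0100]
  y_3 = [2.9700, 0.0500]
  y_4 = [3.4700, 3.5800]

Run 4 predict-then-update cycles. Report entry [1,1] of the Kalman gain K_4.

K[1,1] = 0.4477

step 1: x^-=[2.7256, -2.6826]  P^-=[2.0106 -0.2565; -0.2565 0.6136]  S=[2.3343 0.0966; 0.0966 0.9430]  K=[0.8478 -0.0177; -0.1013 0.6175]  nu=[-3.6469, 5.6465]  x^+=[-0.4663, 1.1737]  P^+=[0.3355 -0.0965; -0.0965 0.2421]
step 2: x^-=[-0.7567, 1.1241]  P^-=[0.8432 -0.2044; -0.2044 0.3764]  S=[1.1764 -0.0678; -0.0678 0.6926]  K=[0.6923 -0.0325; -0.1041 0.4861]  nu=[4.3406, -3.0130]  x^+=[2.3463, -0.7924]  P^+=[0.2756 -0.0856; -0.0856 0.1932]
step 3: x^-=[2.9892, -1.0027]  P^-=[0.7485 -0.1761; -0.1761 0.3326]  S=[1.0884 -0.0598; -0.0598 0.6554]  K=[0.6653 -0.0253; -0.0971 0.4556]  nu=[0.1111, 0.5744]  x^+=[3.0486, -0.7517]  P^+=[0.2643 -0.0800; -0.0800 0.1810]
step 4: x^-=[3.8396, -1.0499]  P^-=[0.7293 -0.1664; -0.1664 0.3212]  S=[1.0714 -0.0544; -0.0544 0.6466]  K=[0.6594 -0.0214; -0.0936 0.4477]  nu=[-0.2331, 4.0156]  x^+=[3.6000, 0.7695]  P^+=[0.2616 -0.0779; -0.0779 0.1776]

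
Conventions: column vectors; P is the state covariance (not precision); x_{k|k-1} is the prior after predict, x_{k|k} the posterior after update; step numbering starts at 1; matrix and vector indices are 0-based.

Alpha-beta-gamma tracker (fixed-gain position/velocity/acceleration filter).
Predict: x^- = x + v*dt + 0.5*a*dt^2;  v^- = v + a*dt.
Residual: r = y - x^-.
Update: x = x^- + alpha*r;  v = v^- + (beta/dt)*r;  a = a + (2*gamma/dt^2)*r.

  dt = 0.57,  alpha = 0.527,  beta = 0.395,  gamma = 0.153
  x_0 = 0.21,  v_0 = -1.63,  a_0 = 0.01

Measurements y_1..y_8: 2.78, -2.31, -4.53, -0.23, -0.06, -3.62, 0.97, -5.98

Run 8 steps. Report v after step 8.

v_post = 0.1918

step 1: x_pred=-0.7175  r=3.4975  x^+=1.1257  v^+=0.7994  a^+=3.3040
step 2: x_pred=2.1181  r=-4.4281  x^+=-0.2155  v^+=-0.3859  a^+=-0.8665
step 3: x_pred=-0.5762  r=-3.9538  x^+=-2.6599  v^+=-3.6197  a^+=-4.5902
step 4: x_pred=-5.4688  r=5.2388  x^+=-2.7079  v^+=-2.6057  a^+=0.3438
step 5: x_pred=-4.1374  r=4.0774  x^+=-1.9886  v^+=0.4158  a^+=4.1840
step 6: x_pred=-1.0719  r=-2.5481  x^+=-2.4148  v^+=1.0348  a^+=1.7841
step 7: x_pred=-1.5351  r=2.5051  x^+=-0.2149  v^+=3.7878  a^+=4.1435
step 8: x_pred=2.6172  r=-8.5972  x^+=-1.9135  v^+=0.1918  a^+=-3.9537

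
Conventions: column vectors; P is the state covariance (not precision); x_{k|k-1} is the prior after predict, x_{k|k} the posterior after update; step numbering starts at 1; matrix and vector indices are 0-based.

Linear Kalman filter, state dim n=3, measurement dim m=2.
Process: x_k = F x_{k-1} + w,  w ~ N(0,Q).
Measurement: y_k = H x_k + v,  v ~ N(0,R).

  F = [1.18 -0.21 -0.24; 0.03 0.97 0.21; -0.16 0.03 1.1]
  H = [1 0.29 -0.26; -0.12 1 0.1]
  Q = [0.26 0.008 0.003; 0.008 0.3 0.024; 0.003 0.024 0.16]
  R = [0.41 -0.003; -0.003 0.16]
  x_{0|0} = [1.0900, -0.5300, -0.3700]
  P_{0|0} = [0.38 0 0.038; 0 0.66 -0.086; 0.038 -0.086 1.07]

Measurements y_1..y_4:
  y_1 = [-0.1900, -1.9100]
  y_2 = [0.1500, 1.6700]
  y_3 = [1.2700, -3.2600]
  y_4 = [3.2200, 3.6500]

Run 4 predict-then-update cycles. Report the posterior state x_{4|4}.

x_post = [2.2174, 2.3246, 1.4279]

step 1: x^-=[1.4863, -0.5591, -0.5973]  P^-=[0.8497 -0.1340 -0.2841; -0.1340 0.9340 0.1962; -0.2841 0.1962 1.4460]  S=[1.4764 -0.0836; -0.0836 1.1989]  K=[0.5891 -0.1794; 0.1044 0.8161; -0.3924 0.2854]  nu=[-1.6695, -1.1128]  x^+=[0.7025, -1.6415, -0.2598]  P^+=[0.2811 -0.0106 0.1384; -0.0106 0.1337 -0.0468; 0.1384 -0.0468 1.1023]
step 2: x^-=[1.2361, -1.6257, -0.4474]  P^-=[0.6429 -0.0306 -0.1465; -0.0306 0.4567 0.2325; -0.1465 0.2325 1.4494]  S=[1.2127 -0.0879; -0.0879 0.6978]  K=[0.5465 -0.1066; 0.0851 0.7038; -0.3380 0.5235]  nu=[-0.7309, 3.4888]  x^+=[0.4647, 0.7674, 1.6261]  P^+=[0.2625 -0.0017 0.1448; -0.0017 0.1128 -0.0067; 0.1448 -0.0067 1.0885]
step 3: x^-=[-0.0031, 1.0998, 1.7374]  P^-=[0.6114 -0.0258 -0.1397; -0.0258 0.4534 0.2704; -0.1397 0.2704 1.4325]  S=[1.1732 -0.0878; -0.0878 0.7001]  K=[0.5386 -0.0940; 0.0826 0.7010; -0.3267 0.5739]  nu=[1.4059, -4.5339]  x^+=[1.1803, -1.9622, -1.3237]  P^+=[0.2559 0.0006 0.1344; 0.0006 0.1115 0.0045; 0.1344 0.0045 1.0438]
step 4: x^-=[2.1225, -2.1459, -1.7038]  P^-=[0.6054 -0.0265 -0.1430; -0.0265 0.4548 0.2718; -0.1430 0.2718 1.3826]  S=[1.1651 -0.0868; -0.0868 0.7015]  K=[0.5378 -0.0951; 0.0821 0.7018; -0.3212 0.5693]  nu=[1.2768, 6.2210]  x^+=[2.2174, 2.3246, 1.4279]  P^+=[0.2531 0.0010 0.1255; 0.0010 0.1115 0.0068; 0.1255 0.0068 1.0033]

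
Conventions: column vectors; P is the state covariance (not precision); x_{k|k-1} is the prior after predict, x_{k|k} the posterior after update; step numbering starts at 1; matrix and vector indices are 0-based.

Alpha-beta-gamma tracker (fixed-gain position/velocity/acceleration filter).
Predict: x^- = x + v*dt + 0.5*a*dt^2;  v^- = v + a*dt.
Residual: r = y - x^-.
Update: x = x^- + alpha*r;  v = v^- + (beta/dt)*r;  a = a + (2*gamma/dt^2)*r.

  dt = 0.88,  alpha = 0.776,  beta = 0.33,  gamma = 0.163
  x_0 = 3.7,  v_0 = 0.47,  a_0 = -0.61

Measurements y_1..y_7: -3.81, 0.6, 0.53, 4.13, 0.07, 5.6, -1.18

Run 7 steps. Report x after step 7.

step 1: x_pred=3.8774  r=-7.6874  x^+=-2.0880  v^+=-2.9496  a^+=-3.8462
step 2: x_pred=-6.1729  r=6.7729  x^+=-0.9171  v^+=-3.7944  a^+=-0.9950
step 3: x_pred=-4.6414  r=5.1714  x^+=-0.6284  v^+=-2.7307  a^+=1.1820
step 4: x_pred=-2.5737  r=6.7037  x^+=2.6284  v^+=0.8234  a^+=4.0041
step 5: x_pred=4.9034  r=-4.8334  x^+=1.1527  v^+=2.5345  a^+=1.9694
step 6: x_pred=4.1456  r=1.4544  x^+=5.2742  v^+=4.8130  a^+=2.5817
step 7: x_pred=10.5093  r=-11.6893  x^+=1.4384  v^+=2.7014  a^+=-2.3392

x_post = 1.4384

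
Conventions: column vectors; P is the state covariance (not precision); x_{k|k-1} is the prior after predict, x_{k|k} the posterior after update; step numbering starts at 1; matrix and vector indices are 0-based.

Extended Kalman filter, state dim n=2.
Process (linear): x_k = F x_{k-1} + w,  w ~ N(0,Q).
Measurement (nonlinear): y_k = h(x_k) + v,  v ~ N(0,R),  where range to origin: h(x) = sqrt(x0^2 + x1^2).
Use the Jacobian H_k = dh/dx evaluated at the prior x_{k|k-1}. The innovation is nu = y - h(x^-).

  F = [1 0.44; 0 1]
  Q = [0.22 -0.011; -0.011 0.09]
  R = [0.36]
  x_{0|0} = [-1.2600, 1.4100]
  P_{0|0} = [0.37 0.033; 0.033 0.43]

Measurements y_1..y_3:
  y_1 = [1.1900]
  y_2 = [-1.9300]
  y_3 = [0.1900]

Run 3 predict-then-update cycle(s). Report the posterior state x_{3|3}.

step 1: x^-=[-0.6396, 1.4100]  P^-=[0.7023 0.2112; 0.2112 0.5200]  H_jac=[-0.4131 0.9107]  S=[0.7522]  K=[-0.1300; 0.5136]  nu=[-0.3583]  x^+=[-0.5930, 1.2260]  P^+=[0.6896 0.2614; 0.2614 0.3216]
step 2: x^-=[-0.0536, 1.2260]  P^-=[1.2019 0.3919; 0.3919 0.4116]  H_jac=[-0.0437 0.9990]  S=[0.7389]  K=[0.4589; 0.5333]  nu=[-3.1572]  x^+=[-1.5023, -0.4579]  P^+=[1.0463 0.2111; 0.2111 0.2014]
step 3: x^-=[-1.7038, -0.4579]  P^-=[1.4910 0.2887; 0.2887 0.2914]  H_jac=[-0.9657 -0.2595]  S=[1.9150]  K=[-0.7911; -0.1851]  nu=[-1.5742]  x^+=[-0.4584, -0.1665]  P^+=[0.2927 0.0083; 0.0083 0.2258]

x_post = [-0.4584, -0.1665]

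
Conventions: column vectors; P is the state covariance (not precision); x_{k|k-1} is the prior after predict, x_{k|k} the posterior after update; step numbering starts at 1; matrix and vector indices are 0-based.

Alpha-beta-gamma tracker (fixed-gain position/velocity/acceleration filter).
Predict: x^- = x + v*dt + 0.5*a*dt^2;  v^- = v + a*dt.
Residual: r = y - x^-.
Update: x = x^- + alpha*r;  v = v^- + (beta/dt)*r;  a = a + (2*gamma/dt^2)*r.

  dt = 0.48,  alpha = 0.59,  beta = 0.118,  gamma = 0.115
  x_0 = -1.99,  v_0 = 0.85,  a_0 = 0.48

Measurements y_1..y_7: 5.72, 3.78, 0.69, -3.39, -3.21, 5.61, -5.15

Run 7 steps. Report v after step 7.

step 1: x_pred=-1.5267  r=7.2467  x^+=2.7489  v^+=2.8619  a^+=7.7141
step 2: x_pred=5.0112  r=-1.2312  x^+=4.2848  v^+=6.2620  a^+=6.4850
step 3: x_pred=8.0376  r=-7.3476  x^+=3.7025  v^+=7.5685  a^+=-0.8498
step 4: x_pred=7.2375  r=-10.6275  x^+=0.9673  v^+=4.5480  a^+=-11.4589
step 5: x_pred=1.8303  r=-5.0403  x^+=-1.1435  v^+=-2.1913  a^+=-16.4904
step 6: x_pred=-4.0950  r=9.7050  x^+=1.6309  v^+=-7.7209  a^+=-6.8022
step 7: x_pred=-2.8587  r=-2.2913  x^+=-4.2106  v^+=-11.5492  a^+=-9.0895

v_post = -11.5492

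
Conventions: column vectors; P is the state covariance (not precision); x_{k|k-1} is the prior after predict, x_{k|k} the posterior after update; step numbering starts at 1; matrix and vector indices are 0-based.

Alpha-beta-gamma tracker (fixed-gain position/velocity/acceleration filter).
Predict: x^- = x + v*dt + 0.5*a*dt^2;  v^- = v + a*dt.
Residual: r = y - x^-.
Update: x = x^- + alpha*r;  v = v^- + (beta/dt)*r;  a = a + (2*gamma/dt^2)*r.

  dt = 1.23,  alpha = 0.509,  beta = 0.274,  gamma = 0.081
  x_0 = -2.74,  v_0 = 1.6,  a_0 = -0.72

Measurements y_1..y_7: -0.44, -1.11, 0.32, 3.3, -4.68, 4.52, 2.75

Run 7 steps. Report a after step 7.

step 1: x_pred=-1.3166  r=0.8766  x^+=-0.8704  v^+=0.9097  a^+=-0.6261
step 2: x_pred=-0.2252  r=-0.8848  x^+=-0.6755  v^+=-0.0576  a^+=-0.7209
step 3: x_pred=-1.2917  r=1.6117  x^+=-0.4713  v^+=-0.5852  a^+=-0.5483
step 4: x_pred=-1.6059  r=4.9059  x^+=0.8912  v^+=-0.1668  a^+=-0.0230
step 5: x_pred=0.6687  r=-5.3487  x^+=-2.0538  v^+=-1.3865  a^+=-0.5957
step 6: x_pred=-4.2099  r=8.7299  x^+=0.2336  v^+=-0.1746  a^+=0.3391
step 7: x_pred=0.2754  r=2.4746  x^+=1.5350  v^+=0.7937  a^+=0.6041

a_post = 0.6041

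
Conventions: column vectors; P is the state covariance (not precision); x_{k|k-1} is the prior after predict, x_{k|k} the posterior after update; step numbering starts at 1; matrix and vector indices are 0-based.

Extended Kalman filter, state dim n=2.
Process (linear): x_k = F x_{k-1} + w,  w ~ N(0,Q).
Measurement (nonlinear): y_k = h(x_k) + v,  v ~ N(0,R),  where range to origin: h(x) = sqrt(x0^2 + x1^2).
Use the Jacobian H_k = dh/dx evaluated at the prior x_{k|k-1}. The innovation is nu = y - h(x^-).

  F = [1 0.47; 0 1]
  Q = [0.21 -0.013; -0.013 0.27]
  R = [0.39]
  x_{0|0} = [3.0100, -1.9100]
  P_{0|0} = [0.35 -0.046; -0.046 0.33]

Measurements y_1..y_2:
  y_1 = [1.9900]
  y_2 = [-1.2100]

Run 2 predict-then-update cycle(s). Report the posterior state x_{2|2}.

x_post = [0.4593, -0.0671]

step 1: x^-=[2.1123, -1.9100]  P^-=[0.5897 0.0961; 0.0961 0.6000]  H_jac=[0.7417 -0.6707]  S=[0.8887]  K=[0.4196; -0.3726]  nu=[-0.8578]  x^+=[1.7524, -1.5904]  P^+=[0.4332 0.2351; 0.2351 0.4766]
step 2: x^-=[1.0049, -1.5904]  P^-=[0.9694 0.4461; 0.4461 0.7466]  H_jac=[0.5342 -0.8454]  S=[0.7973]  K=[0.1765; -0.4928]  nu=[-3.0912]  x^+=[0.4593, -0.0671]  P^+=[0.9446 0.5154; 0.5154 0.5530]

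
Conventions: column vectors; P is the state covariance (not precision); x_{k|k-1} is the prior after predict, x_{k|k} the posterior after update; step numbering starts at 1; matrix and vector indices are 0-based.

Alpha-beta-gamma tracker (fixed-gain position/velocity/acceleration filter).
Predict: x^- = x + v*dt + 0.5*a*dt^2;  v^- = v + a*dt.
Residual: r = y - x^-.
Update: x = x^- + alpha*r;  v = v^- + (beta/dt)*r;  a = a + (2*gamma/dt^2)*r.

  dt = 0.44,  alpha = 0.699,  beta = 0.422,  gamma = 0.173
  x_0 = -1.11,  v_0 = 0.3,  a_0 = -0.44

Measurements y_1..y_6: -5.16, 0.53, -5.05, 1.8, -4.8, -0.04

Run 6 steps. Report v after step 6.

v_post = 2.4848

step 1: x_pred=-1.0206  r=-4.1394  x^+=-3.9140  v^+=-3.8637  a^+=-7.8379
step 2: x_pred=-6.3728  r=6.9028  x^+=-1.5477  v^+=-0.6920  a^+=4.4986
step 3: x_pred=-1.4167  r=-3.6333  x^+=-3.9564  v^+=-2.1972  a^+=-1.9947
step 4: x_pred=-5.1162  r=6.9162  x^+=-0.2818  v^+=3.5584  a^+=10.3659
step 5: x_pred=2.2873  r=-7.0873  x^+=-2.6667  v^+=1.3220  a^+=-2.3005
step 6: x_pred=-2.3077  r=2.2677  x^+=-0.7226  v^+=2.4848  a^+=1.7523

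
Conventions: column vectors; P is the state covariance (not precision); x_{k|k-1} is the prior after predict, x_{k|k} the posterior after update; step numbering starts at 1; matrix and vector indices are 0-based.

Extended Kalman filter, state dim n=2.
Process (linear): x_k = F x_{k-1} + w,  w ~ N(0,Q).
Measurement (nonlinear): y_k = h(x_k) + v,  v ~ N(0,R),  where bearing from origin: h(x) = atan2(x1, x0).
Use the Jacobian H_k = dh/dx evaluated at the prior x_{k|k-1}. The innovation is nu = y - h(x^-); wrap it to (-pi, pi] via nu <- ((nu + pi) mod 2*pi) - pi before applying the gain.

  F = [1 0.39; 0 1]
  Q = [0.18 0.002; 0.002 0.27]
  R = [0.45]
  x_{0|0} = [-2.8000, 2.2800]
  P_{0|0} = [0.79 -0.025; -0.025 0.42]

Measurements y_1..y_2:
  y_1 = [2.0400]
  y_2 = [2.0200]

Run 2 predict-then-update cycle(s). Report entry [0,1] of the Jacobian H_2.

H_jac[0,1] = -0.1386

step 1: x^-=[-1.9108, 2.2800]  P^-=[1.0144 0.1408; 0.1408 0.6900]  H_jac=[-0.2576 -0.2159]  S=[0.5652]  K=[-0.5162; -0.3278]  nu=[-0.2283]  x^+=[-1.7929, 2.3548]  P^+=[0.8638 0.0452; 0.0452 0.6293]
step 2: x^-=[-0.8745, 2.3548]  P^-=[1.1747 0.2926; 0.2926 0.8993]  H_jac=[-0.3732 -0.1386]  S=[0.6611]  K=[-0.7244; -0.3537]  nu=[0.0936]  x^+=[-0.9424, 2.3217]  P^+=[0.8278 0.1232; 0.1232 0.8166]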